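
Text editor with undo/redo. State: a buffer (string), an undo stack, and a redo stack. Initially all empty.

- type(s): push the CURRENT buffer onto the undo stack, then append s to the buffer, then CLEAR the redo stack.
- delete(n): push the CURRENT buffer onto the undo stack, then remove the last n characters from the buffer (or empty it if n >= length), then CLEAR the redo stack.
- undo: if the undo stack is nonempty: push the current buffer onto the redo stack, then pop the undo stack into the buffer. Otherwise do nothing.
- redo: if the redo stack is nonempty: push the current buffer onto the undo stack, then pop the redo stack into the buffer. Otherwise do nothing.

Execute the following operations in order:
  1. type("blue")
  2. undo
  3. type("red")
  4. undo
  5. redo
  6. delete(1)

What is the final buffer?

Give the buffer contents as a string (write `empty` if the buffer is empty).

Answer: re

Derivation:
After op 1 (type): buf='blue' undo_depth=1 redo_depth=0
After op 2 (undo): buf='(empty)' undo_depth=0 redo_depth=1
After op 3 (type): buf='red' undo_depth=1 redo_depth=0
After op 4 (undo): buf='(empty)' undo_depth=0 redo_depth=1
After op 5 (redo): buf='red' undo_depth=1 redo_depth=0
After op 6 (delete): buf='re' undo_depth=2 redo_depth=0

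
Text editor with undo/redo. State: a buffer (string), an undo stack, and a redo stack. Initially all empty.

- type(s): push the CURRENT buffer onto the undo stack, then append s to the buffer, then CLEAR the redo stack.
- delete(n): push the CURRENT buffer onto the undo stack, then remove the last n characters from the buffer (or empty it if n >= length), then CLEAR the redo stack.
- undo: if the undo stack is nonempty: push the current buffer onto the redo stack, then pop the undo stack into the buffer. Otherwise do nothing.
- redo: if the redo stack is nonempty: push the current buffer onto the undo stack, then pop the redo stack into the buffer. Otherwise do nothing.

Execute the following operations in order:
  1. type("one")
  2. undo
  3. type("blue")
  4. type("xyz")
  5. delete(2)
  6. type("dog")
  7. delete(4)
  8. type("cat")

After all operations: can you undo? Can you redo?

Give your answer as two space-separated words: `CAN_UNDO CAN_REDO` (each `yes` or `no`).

After op 1 (type): buf='one' undo_depth=1 redo_depth=0
After op 2 (undo): buf='(empty)' undo_depth=0 redo_depth=1
After op 3 (type): buf='blue' undo_depth=1 redo_depth=0
After op 4 (type): buf='bluexyz' undo_depth=2 redo_depth=0
After op 5 (delete): buf='bluex' undo_depth=3 redo_depth=0
After op 6 (type): buf='bluexdog' undo_depth=4 redo_depth=0
After op 7 (delete): buf='blue' undo_depth=5 redo_depth=0
After op 8 (type): buf='bluecat' undo_depth=6 redo_depth=0

Answer: yes no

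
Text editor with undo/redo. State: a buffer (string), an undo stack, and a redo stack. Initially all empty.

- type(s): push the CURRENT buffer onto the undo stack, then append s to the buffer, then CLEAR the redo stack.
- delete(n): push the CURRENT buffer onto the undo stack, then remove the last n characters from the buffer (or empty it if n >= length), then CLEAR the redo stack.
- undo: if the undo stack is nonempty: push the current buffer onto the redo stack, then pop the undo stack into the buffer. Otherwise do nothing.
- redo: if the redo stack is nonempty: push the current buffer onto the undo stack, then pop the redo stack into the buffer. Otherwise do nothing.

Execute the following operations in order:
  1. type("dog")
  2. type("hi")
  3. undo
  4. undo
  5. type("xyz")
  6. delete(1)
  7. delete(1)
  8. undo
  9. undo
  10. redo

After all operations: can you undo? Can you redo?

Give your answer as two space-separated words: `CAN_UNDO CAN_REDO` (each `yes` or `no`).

After op 1 (type): buf='dog' undo_depth=1 redo_depth=0
After op 2 (type): buf='doghi' undo_depth=2 redo_depth=0
After op 3 (undo): buf='dog' undo_depth=1 redo_depth=1
After op 4 (undo): buf='(empty)' undo_depth=0 redo_depth=2
After op 5 (type): buf='xyz' undo_depth=1 redo_depth=0
After op 6 (delete): buf='xy' undo_depth=2 redo_depth=0
After op 7 (delete): buf='x' undo_depth=3 redo_depth=0
After op 8 (undo): buf='xy' undo_depth=2 redo_depth=1
After op 9 (undo): buf='xyz' undo_depth=1 redo_depth=2
After op 10 (redo): buf='xy' undo_depth=2 redo_depth=1

Answer: yes yes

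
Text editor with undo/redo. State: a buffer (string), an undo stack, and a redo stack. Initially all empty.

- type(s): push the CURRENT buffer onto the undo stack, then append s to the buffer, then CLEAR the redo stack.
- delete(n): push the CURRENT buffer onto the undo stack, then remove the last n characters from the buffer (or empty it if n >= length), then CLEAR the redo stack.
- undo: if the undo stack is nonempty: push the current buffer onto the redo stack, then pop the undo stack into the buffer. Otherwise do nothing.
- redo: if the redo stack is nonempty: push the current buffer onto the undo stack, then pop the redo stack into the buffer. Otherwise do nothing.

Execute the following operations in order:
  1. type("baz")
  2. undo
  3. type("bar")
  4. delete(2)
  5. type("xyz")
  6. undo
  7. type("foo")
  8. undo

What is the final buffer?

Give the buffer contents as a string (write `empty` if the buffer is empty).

Answer: b

Derivation:
After op 1 (type): buf='baz' undo_depth=1 redo_depth=0
After op 2 (undo): buf='(empty)' undo_depth=0 redo_depth=1
After op 3 (type): buf='bar' undo_depth=1 redo_depth=0
After op 4 (delete): buf='b' undo_depth=2 redo_depth=0
After op 5 (type): buf='bxyz' undo_depth=3 redo_depth=0
After op 6 (undo): buf='b' undo_depth=2 redo_depth=1
After op 7 (type): buf='bfoo' undo_depth=3 redo_depth=0
After op 8 (undo): buf='b' undo_depth=2 redo_depth=1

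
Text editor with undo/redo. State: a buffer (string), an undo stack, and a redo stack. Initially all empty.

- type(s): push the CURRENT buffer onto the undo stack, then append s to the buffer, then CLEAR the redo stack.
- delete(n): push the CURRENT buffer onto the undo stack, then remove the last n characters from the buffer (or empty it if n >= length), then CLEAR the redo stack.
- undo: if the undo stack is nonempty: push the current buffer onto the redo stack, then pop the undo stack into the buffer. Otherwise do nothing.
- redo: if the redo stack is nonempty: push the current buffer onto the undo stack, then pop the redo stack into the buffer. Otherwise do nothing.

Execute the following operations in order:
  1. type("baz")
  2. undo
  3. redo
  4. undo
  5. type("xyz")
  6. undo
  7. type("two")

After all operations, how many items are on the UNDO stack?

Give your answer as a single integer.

Answer: 1

Derivation:
After op 1 (type): buf='baz' undo_depth=1 redo_depth=0
After op 2 (undo): buf='(empty)' undo_depth=0 redo_depth=1
After op 3 (redo): buf='baz' undo_depth=1 redo_depth=0
After op 4 (undo): buf='(empty)' undo_depth=0 redo_depth=1
After op 5 (type): buf='xyz' undo_depth=1 redo_depth=0
After op 6 (undo): buf='(empty)' undo_depth=0 redo_depth=1
After op 7 (type): buf='two' undo_depth=1 redo_depth=0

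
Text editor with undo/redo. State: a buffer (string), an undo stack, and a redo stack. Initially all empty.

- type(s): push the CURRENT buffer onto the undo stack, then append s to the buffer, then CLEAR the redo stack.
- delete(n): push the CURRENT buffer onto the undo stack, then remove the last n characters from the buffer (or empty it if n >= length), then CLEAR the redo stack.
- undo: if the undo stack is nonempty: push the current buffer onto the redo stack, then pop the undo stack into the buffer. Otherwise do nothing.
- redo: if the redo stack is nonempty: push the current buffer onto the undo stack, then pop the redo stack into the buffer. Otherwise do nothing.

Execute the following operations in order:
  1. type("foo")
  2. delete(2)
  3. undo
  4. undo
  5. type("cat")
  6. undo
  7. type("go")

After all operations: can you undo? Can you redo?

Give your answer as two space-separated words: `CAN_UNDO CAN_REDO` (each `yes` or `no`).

After op 1 (type): buf='foo' undo_depth=1 redo_depth=0
After op 2 (delete): buf='f' undo_depth=2 redo_depth=0
After op 3 (undo): buf='foo' undo_depth=1 redo_depth=1
After op 4 (undo): buf='(empty)' undo_depth=0 redo_depth=2
After op 5 (type): buf='cat' undo_depth=1 redo_depth=0
After op 6 (undo): buf='(empty)' undo_depth=0 redo_depth=1
After op 7 (type): buf='go' undo_depth=1 redo_depth=0

Answer: yes no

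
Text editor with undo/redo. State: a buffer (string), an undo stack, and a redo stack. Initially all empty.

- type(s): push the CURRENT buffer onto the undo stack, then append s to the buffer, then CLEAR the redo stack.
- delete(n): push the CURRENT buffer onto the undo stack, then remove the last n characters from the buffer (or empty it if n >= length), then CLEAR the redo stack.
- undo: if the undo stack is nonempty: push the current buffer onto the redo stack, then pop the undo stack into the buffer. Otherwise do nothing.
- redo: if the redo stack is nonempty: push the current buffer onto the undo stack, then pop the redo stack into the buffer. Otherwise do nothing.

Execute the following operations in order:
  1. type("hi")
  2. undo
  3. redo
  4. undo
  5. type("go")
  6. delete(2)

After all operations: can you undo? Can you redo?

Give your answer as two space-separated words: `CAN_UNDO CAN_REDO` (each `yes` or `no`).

Answer: yes no

Derivation:
After op 1 (type): buf='hi' undo_depth=1 redo_depth=0
After op 2 (undo): buf='(empty)' undo_depth=0 redo_depth=1
After op 3 (redo): buf='hi' undo_depth=1 redo_depth=0
After op 4 (undo): buf='(empty)' undo_depth=0 redo_depth=1
After op 5 (type): buf='go' undo_depth=1 redo_depth=0
After op 6 (delete): buf='(empty)' undo_depth=2 redo_depth=0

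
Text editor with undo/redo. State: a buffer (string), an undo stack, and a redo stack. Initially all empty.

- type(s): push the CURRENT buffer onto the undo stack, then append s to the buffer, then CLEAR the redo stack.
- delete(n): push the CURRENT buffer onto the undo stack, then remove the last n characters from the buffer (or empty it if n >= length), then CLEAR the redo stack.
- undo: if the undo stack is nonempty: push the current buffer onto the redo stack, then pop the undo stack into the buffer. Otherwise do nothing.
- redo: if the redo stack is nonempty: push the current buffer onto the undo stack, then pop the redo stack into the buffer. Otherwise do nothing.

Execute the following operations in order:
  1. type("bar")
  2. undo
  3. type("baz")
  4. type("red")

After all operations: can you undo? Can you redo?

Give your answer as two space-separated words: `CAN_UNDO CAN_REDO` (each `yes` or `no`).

Answer: yes no

Derivation:
After op 1 (type): buf='bar' undo_depth=1 redo_depth=0
After op 2 (undo): buf='(empty)' undo_depth=0 redo_depth=1
After op 3 (type): buf='baz' undo_depth=1 redo_depth=0
After op 4 (type): buf='bazred' undo_depth=2 redo_depth=0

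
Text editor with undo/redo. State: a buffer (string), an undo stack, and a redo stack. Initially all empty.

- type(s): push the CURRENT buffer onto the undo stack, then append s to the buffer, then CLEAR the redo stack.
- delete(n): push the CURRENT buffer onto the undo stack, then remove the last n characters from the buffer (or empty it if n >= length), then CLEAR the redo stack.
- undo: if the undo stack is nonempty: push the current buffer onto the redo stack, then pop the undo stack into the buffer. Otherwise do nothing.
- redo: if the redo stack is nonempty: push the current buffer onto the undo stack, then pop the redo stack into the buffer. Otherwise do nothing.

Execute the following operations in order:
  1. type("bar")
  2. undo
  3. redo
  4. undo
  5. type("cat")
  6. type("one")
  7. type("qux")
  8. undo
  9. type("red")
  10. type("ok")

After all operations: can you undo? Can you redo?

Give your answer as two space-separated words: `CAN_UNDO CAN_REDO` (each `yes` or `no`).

Answer: yes no

Derivation:
After op 1 (type): buf='bar' undo_depth=1 redo_depth=0
After op 2 (undo): buf='(empty)' undo_depth=0 redo_depth=1
After op 3 (redo): buf='bar' undo_depth=1 redo_depth=0
After op 4 (undo): buf='(empty)' undo_depth=0 redo_depth=1
After op 5 (type): buf='cat' undo_depth=1 redo_depth=0
After op 6 (type): buf='catone' undo_depth=2 redo_depth=0
After op 7 (type): buf='catonequx' undo_depth=3 redo_depth=0
After op 8 (undo): buf='catone' undo_depth=2 redo_depth=1
After op 9 (type): buf='catonered' undo_depth=3 redo_depth=0
After op 10 (type): buf='catoneredok' undo_depth=4 redo_depth=0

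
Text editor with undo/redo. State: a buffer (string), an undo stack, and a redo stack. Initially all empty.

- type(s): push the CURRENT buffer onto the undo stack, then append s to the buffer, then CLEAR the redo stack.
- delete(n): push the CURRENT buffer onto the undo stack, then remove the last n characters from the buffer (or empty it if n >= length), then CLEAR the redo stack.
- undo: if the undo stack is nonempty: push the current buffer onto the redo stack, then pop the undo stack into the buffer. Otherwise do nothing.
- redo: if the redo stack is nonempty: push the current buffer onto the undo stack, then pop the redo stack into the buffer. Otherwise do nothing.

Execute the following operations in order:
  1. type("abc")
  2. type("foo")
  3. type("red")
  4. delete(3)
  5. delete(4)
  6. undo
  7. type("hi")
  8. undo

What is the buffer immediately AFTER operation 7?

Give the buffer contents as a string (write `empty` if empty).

Answer: abcfoohi

Derivation:
After op 1 (type): buf='abc' undo_depth=1 redo_depth=0
After op 2 (type): buf='abcfoo' undo_depth=2 redo_depth=0
After op 3 (type): buf='abcfoored' undo_depth=3 redo_depth=0
After op 4 (delete): buf='abcfoo' undo_depth=4 redo_depth=0
After op 5 (delete): buf='ab' undo_depth=5 redo_depth=0
After op 6 (undo): buf='abcfoo' undo_depth=4 redo_depth=1
After op 7 (type): buf='abcfoohi' undo_depth=5 redo_depth=0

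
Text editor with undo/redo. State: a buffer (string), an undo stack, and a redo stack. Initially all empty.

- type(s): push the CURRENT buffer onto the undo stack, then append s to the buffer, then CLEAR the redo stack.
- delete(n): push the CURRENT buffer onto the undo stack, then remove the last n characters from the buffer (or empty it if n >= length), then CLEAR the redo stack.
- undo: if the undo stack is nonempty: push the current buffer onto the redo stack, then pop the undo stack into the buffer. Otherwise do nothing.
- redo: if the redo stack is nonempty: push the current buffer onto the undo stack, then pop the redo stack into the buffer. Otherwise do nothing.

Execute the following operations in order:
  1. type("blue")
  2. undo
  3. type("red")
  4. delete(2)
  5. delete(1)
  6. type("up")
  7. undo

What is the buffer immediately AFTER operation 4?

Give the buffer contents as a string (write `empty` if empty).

After op 1 (type): buf='blue' undo_depth=1 redo_depth=0
After op 2 (undo): buf='(empty)' undo_depth=0 redo_depth=1
After op 3 (type): buf='red' undo_depth=1 redo_depth=0
After op 4 (delete): buf='r' undo_depth=2 redo_depth=0

Answer: r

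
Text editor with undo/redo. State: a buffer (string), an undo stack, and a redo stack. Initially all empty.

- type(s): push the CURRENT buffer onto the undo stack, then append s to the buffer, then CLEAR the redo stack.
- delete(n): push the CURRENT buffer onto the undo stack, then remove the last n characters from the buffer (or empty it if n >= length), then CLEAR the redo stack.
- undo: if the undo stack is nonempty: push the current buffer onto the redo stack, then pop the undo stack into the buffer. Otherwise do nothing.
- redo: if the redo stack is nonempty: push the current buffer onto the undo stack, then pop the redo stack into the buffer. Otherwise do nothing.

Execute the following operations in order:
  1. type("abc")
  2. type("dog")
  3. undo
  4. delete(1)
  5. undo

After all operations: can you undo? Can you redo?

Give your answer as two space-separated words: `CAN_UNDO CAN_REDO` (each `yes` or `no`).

Answer: yes yes

Derivation:
After op 1 (type): buf='abc' undo_depth=1 redo_depth=0
After op 2 (type): buf='abcdog' undo_depth=2 redo_depth=0
After op 3 (undo): buf='abc' undo_depth=1 redo_depth=1
After op 4 (delete): buf='ab' undo_depth=2 redo_depth=0
After op 5 (undo): buf='abc' undo_depth=1 redo_depth=1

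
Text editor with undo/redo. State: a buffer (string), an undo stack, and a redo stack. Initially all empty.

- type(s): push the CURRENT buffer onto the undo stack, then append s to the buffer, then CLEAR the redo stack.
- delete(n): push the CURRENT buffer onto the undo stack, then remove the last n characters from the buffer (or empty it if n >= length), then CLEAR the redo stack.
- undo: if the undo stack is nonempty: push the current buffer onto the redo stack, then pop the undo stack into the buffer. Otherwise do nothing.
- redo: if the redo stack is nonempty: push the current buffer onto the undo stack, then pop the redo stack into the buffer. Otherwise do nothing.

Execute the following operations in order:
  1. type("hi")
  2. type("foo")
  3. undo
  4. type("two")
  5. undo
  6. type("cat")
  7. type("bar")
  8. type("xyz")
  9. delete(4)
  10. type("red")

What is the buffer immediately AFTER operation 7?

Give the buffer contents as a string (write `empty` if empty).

After op 1 (type): buf='hi' undo_depth=1 redo_depth=0
After op 2 (type): buf='hifoo' undo_depth=2 redo_depth=0
After op 3 (undo): buf='hi' undo_depth=1 redo_depth=1
After op 4 (type): buf='hitwo' undo_depth=2 redo_depth=0
After op 5 (undo): buf='hi' undo_depth=1 redo_depth=1
After op 6 (type): buf='hicat' undo_depth=2 redo_depth=0
After op 7 (type): buf='hicatbar' undo_depth=3 redo_depth=0

Answer: hicatbar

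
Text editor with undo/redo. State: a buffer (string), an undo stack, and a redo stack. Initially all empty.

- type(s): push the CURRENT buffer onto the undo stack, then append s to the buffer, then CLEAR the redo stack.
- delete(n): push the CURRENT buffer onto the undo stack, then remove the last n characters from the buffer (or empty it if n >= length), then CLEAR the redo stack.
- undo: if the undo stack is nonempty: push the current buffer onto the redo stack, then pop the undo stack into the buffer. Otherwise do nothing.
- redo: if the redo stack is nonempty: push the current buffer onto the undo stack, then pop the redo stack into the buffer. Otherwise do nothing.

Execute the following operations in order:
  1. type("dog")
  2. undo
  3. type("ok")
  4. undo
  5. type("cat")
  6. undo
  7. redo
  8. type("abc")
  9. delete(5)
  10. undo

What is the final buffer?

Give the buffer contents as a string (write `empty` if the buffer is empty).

After op 1 (type): buf='dog' undo_depth=1 redo_depth=0
After op 2 (undo): buf='(empty)' undo_depth=0 redo_depth=1
After op 3 (type): buf='ok' undo_depth=1 redo_depth=0
After op 4 (undo): buf='(empty)' undo_depth=0 redo_depth=1
After op 5 (type): buf='cat' undo_depth=1 redo_depth=0
After op 6 (undo): buf='(empty)' undo_depth=0 redo_depth=1
After op 7 (redo): buf='cat' undo_depth=1 redo_depth=0
After op 8 (type): buf='catabc' undo_depth=2 redo_depth=0
After op 9 (delete): buf='c' undo_depth=3 redo_depth=0
After op 10 (undo): buf='catabc' undo_depth=2 redo_depth=1

Answer: catabc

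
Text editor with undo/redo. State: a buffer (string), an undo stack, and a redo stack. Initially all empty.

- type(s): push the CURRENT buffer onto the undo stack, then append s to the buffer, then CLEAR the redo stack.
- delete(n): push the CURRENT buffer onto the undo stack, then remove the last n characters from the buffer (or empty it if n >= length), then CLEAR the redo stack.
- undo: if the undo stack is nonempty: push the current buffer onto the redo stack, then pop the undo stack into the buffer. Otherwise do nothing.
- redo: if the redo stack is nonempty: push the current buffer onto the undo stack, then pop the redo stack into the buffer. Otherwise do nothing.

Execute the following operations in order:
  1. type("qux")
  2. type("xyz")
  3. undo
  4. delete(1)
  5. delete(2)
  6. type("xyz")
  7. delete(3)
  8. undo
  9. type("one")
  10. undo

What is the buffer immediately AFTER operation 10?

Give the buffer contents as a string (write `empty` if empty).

After op 1 (type): buf='qux' undo_depth=1 redo_depth=0
After op 2 (type): buf='quxxyz' undo_depth=2 redo_depth=0
After op 3 (undo): buf='qux' undo_depth=1 redo_depth=1
After op 4 (delete): buf='qu' undo_depth=2 redo_depth=0
After op 5 (delete): buf='(empty)' undo_depth=3 redo_depth=0
After op 6 (type): buf='xyz' undo_depth=4 redo_depth=0
After op 7 (delete): buf='(empty)' undo_depth=5 redo_depth=0
After op 8 (undo): buf='xyz' undo_depth=4 redo_depth=1
After op 9 (type): buf='xyzone' undo_depth=5 redo_depth=0
After op 10 (undo): buf='xyz' undo_depth=4 redo_depth=1

Answer: xyz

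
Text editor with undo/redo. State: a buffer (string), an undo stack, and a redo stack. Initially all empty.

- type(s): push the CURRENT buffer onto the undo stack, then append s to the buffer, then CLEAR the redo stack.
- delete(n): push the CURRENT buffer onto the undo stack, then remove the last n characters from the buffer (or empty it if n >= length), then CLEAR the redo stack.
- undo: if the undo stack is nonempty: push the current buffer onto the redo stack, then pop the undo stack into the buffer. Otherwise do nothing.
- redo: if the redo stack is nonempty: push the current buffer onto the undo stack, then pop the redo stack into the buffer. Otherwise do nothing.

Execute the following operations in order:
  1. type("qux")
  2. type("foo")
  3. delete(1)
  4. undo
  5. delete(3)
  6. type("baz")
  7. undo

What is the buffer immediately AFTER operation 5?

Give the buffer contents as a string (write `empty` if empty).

Answer: qux

Derivation:
After op 1 (type): buf='qux' undo_depth=1 redo_depth=0
After op 2 (type): buf='quxfoo' undo_depth=2 redo_depth=0
After op 3 (delete): buf='quxfo' undo_depth=3 redo_depth=0
After op 4 (undo): buf='quxfoo' undo_depth=2 redo_depth=1
After op 5 (delete): buf='qux' undo_depth=3 redo_depth=0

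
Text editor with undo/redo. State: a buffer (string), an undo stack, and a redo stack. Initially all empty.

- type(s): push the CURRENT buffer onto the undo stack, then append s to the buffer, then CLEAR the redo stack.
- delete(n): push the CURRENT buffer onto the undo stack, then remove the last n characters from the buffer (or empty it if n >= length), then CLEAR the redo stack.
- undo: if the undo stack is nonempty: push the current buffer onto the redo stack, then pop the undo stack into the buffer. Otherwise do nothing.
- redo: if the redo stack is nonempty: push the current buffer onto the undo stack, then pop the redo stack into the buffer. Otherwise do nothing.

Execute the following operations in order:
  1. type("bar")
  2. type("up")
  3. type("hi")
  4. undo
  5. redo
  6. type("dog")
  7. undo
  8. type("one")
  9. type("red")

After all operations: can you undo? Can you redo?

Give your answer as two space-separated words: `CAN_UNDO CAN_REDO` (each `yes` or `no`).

After op 1 (type): buf='bar' undo_depth=1 redo_depth=0
After op 2 (type): buf='barup' undo_depth=2 redo_depth=0
After op 3 (type): buf='baruphi' undo_depth=3 redo_depth=0
After op 4 (undo): buf='barup' undo_depth=2 redo_depth=1
After op 5 (redo): buf='baruphi' undo_depth=3 redo_depth=0
After op 6 (type): buf='baruphidog' undo_depth=4 redo_depth=0
After op 7 (undo): buf='baruphi' undo_depth=3 redo_depth=1
After op 8 (type): buf='baruphione' undo_depth=4 redo_depth=0
After op 9 (type): buf='baruphionered' undo_depth=5 redo_depth=0

Answer: yes no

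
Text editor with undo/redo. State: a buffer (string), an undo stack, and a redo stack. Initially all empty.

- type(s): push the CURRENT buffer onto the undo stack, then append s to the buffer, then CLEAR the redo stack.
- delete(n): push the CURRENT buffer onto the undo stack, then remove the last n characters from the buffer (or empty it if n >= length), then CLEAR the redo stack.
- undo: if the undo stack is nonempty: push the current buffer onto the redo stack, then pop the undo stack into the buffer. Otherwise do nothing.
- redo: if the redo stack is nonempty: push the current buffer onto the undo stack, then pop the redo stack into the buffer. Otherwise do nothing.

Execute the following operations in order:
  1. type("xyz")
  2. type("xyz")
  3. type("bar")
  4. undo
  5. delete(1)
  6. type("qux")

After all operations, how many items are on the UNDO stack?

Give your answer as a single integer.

Answer: 4

Derivation:
After op 1 (type): buf='xyz' undo_depth=1 redo_depth=0
After op 2 (type): buf='xyzxyz' undo_depth=2 redo_depth=0
After op 3 (type): buf='xyzxyzbar' undo_depth=3 redo_depth=0
After op 4 (undo): buf='xyzxyz' undo_depth=2 redo_depth=1
After op 5 (delete): buf='xyzxy' undo_depth=3 redo_depth=0
After op 6 (type): buf='xyzxyqux' undo_depth=4 redo_depth=0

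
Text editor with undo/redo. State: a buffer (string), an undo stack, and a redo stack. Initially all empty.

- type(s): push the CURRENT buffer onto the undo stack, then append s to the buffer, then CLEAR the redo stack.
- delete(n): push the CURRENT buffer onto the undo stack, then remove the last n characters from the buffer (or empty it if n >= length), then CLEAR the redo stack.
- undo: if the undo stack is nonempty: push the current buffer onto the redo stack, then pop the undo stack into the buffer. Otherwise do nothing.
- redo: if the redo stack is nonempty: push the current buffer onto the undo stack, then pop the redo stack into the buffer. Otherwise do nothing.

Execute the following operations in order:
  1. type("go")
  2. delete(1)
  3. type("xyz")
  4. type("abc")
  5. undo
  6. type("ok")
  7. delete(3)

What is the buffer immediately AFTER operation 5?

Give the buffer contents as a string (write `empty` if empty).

After op 1 (type): buf='go' undo_depth=1 redo_depth=0
After op 2 (delete): buf='g' undo_depth=2 redo_depth=0
After op 3 (type): buf='gxyz' undo_depth=3 redo_depth=0
After op 4 (type): buf='gxyzabc' undo_depth=4 redo_depth=0
After op 5 (undo): buf='gxyz' undo_depth=3 redo_depth=1

Answer: gxyz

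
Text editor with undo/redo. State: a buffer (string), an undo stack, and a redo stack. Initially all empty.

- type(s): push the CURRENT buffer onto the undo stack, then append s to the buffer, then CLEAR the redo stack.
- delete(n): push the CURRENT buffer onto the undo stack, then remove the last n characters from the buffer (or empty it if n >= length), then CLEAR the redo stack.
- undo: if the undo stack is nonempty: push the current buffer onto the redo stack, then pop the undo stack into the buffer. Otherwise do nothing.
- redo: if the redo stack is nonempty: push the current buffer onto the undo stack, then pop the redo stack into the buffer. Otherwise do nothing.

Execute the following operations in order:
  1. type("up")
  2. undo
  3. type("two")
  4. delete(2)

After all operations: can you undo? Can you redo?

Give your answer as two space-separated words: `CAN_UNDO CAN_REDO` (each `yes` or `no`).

Answer: yes no

Derivation:
After op 1 (type): buf='up' undo_depth=1 redo_depth=0
After op 2 (undo): buf='(empty)' undo_depth=0 redo_depth=1
After op 3 (type): buf='two' undo_depth=1 redo_depth=0
After op 4 (delete): buf='t' undo_depth=2 redo_depth=0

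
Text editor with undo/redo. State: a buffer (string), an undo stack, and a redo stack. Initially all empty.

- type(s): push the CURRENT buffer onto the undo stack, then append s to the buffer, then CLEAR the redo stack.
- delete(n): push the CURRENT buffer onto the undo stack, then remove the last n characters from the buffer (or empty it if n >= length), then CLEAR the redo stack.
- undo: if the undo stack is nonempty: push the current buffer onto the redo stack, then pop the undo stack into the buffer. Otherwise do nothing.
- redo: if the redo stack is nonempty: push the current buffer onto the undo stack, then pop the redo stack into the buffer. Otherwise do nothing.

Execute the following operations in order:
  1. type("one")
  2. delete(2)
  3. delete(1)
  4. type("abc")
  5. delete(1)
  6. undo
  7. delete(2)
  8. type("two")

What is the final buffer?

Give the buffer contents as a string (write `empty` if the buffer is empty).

After op 1 (type): buf='one' undo_depth=1 redo_depth=0
After op 2 (delete): buf='o' undo_depth=2 redo_depth=0
After op 3 (delete): buf='(empty)' undo_depth=3 redo_depth=0
After op 4 (type): buf='abc' undo_depth=4 redo_depth=0
After op 5 (delete): buf='ab' undo_depth=5 redo_depth=0
After op 6 (undo): buf='abc' undo_depth=4 redo_depth=1
After op 7 (delete): buf='a' undo_depth=5 redo_depth=0
After op 8 (type): buf='atwo' undo_depth=6 redo_depth=0

Answer: atwo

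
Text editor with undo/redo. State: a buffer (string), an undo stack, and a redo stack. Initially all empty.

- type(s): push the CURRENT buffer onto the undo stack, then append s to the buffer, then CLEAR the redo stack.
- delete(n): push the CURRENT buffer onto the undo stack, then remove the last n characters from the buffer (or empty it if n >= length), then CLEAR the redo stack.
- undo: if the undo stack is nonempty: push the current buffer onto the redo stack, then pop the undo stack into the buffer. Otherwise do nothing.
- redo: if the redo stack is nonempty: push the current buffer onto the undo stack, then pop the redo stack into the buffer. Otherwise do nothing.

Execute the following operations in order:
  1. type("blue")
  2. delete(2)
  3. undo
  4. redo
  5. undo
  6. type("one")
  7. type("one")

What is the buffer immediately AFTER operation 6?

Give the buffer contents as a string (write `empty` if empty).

After op 1 (type): buf='blue' undo_depth=1 redo_depth=0
After op 2 (delete): buf='bl' undo_depth=2 redo_depth=0
After op 3 (undo): buf='blue' undo_depth=1 redo_depth=1
After op 4 (redo): buf='bl' undo_depth=2 redo_depth=0
After op 5 (undo): buf='blue' undo_depth=1 redo_depth=1
After op 6 (type): buf='blueone' undo_depth=2 redo_depth=0

Answer: blueone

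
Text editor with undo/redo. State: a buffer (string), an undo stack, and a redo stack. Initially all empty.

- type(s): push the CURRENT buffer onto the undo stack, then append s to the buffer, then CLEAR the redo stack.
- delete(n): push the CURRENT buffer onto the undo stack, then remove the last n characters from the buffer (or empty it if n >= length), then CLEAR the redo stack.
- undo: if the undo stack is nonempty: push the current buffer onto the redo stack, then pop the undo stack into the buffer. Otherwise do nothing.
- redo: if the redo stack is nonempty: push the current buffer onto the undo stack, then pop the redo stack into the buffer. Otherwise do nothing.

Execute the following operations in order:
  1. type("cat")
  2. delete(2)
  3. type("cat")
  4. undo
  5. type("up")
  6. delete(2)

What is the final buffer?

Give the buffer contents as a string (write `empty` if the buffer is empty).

Answer: c

Derivation:
After op 1 (type): buf='cat' undo_depth=1 redo_depth=0
After op 2 (delete): buf='c' undo_depth=2 redo_depth=0
After op 3 (type): buf='ccat' undo_depth=3 redo_depth=0
After op 4 (undo): buf='c' undo_depth=2 redo_depth=1
After op 5 (type): buf='cup' undo_depth=3 redo_depth=0
After op 6 (delete): buf='c' undo_depth=4 redo_depth=0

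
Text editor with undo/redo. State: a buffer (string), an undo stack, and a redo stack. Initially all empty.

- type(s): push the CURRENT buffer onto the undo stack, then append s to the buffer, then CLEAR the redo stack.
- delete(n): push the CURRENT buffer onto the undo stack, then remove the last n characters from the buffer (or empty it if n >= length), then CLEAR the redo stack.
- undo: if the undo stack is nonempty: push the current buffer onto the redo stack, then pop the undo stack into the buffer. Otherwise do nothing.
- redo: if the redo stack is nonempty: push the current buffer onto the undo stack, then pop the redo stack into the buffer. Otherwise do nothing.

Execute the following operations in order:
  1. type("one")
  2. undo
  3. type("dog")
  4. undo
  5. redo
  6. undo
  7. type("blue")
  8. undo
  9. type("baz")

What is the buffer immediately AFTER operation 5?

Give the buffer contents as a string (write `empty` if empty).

After op 1 (type): buf='one' undo_depth=1 redo_depth=0
After op 2 (undo): buf='(empty)' undo_depth=0 redo_depth=1
After op 3 (type): buf='dog' undo_depth=1 redo_depth=0
After op 4 (undo): buf='(empty)' undo_depth=0 redo_depth=1
After op 5 (redo): buf='dog' undo_depth=1 redo_depth=0

Answer: dog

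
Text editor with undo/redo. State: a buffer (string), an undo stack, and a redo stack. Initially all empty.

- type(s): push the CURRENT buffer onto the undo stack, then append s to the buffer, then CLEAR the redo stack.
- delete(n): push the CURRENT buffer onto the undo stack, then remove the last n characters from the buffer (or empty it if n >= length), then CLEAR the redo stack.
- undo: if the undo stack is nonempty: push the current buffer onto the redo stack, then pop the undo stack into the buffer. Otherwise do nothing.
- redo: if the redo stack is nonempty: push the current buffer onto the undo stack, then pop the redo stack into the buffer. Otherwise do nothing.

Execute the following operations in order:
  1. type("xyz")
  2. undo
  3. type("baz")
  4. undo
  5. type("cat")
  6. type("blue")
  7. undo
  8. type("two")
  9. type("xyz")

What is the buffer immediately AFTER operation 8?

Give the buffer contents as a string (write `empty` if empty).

Answer: cattwo

Derivation:
After op 1 (type): buf='xyz' undo_depth=1 redo_depth=0
After op 2 (undo): buf='(empty)' undo_depth=0 redo_depth=1
After op 3 (type): buf='baz' undo_depth=1 redo_depth=0
After op 4 (undo): buf='(empty)' undo_depth=0 redo_depth=1
After op 5 (type): buf='cat' undo_depth=1 redo_depth=0
After op 6 (type): buf='catblue' undo_depth=2 redo_depth=0
After op 7 (undo): buf='cat' undo_depth=1 redo_depth=1
After op 8 (type): buf='cattwo' undo_depth=2 redo_depth=0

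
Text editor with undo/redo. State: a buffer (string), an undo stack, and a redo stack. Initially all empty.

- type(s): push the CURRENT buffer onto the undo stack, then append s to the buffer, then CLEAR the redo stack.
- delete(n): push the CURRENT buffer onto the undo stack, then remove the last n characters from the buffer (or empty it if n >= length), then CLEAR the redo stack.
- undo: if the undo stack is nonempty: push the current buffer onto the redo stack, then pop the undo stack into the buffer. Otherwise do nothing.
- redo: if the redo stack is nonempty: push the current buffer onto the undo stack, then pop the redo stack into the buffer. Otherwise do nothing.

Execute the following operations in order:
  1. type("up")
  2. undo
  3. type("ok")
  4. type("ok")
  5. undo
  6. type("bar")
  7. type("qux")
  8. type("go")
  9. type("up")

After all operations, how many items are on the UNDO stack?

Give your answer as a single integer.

After op 1 (type): buf='up' undo_depth=1 redo_depth=0
After op 2 (undo): buf='(empty)' undo_depth=0 redo_depth=1
After op 3 (type): buf='ok' undo_depth=1 redo_depth=0
After op 4 (type): buf='okok' undo_depth=2 redo_depth=0
After op 5 (undo): buf='ok' undo_depth=1 redo_depth=1
After op 6 (type): buf='okbar' undo_depth=2 redo_depth=0
After op 7 (type): buf='okbarqux' undo_depth=3 redo_depth=0
After op 8 (type): buf='okbarquxgo' undo_depth=4 redo_depth=0
After op 9 (type): buf='okbarquxgoup' undo_depth=5 redo_depth=0

Answer: 5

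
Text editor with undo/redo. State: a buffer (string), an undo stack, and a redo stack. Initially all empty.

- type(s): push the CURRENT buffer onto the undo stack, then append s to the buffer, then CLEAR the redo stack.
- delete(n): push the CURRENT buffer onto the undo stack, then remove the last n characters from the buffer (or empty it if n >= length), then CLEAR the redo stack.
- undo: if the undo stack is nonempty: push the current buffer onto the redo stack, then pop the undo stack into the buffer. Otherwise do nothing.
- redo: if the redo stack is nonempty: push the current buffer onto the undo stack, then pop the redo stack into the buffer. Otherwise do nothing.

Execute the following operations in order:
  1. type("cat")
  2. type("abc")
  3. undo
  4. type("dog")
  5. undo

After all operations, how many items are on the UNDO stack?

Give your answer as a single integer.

After op 1 (type): buf='cat' undo_depth=1 redo_depth=0
After op 2 (type): buf='catabc' undo_depth=2 redo_depth=0
After op 3 (undo): buf='cat' undo_depth=1 redo_depth=1
After op 4 (type): buf='catdog' undo_depth=2 redo_depth=0
After op 5 (undo): buf='cat' undo_depth=1 redo_depth=1

Answer: 1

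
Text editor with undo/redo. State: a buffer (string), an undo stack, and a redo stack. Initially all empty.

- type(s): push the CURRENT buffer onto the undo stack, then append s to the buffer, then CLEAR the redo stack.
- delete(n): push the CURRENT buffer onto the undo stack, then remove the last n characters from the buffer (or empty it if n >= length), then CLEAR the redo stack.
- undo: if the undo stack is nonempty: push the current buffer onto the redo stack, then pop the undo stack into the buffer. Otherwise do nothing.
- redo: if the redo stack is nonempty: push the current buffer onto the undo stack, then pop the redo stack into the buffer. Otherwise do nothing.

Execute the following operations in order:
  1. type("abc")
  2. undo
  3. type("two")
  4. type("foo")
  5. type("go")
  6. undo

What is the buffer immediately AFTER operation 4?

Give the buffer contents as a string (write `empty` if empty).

Answer: twofoo

Derivation:
After op 1 (type): buf='abc' undo_depth=1 redo_depth=0
After op 2 (undo): buf='(empty)' undo_depth=0 redo_depth=1
After op 3 (type): buf='two' undo_depth=1 redo_depth=0
After op 4 (type): buf='twofoo' undo_depth=2 redo_depth=0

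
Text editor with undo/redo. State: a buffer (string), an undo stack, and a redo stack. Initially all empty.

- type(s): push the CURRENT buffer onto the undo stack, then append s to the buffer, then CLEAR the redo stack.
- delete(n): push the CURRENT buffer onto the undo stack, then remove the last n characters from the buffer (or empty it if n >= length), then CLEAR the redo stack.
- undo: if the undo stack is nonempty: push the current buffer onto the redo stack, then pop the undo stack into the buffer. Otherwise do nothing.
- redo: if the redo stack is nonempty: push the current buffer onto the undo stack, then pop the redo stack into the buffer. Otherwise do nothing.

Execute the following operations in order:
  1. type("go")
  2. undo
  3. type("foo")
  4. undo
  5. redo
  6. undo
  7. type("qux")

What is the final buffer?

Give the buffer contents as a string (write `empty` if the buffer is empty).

After op 1 (type): buf='go' undo_depth=1 redo_depth=0
After op 2 (undo): buf='(empty)' undo_depth=0 redo_depth=1
After op 3 (type): buf='foo' undo_depth=1 redo_depth=0
After op 4 (undo): buf='(empty)' undo_depth=0 redo_depth=1
After op 5 (redo): buf='foo' undo_depth=1 redo_depth=0
After op 6 (undo): buf='(empty)' undo_depth=0 redo_depth=1
After op 7 (type): buf='qux' undo_depth=1 redo_depth=0

Answer: qux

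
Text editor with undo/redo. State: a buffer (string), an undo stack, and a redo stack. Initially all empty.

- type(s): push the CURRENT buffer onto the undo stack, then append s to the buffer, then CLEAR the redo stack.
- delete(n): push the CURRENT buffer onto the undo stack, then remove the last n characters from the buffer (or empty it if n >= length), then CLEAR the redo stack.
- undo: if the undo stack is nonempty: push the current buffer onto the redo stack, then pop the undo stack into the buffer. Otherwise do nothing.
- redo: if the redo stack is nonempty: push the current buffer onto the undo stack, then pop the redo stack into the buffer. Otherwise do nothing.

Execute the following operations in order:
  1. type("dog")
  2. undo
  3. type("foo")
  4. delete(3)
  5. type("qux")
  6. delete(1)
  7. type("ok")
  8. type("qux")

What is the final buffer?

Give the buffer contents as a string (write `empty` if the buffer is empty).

Answer: quokqux

Derivation:
After op 1 (type): buf='dog' undo_depth=1 redo_depth=0
After op 2 (undo): buf='(empty)' undo_depth=0 redo_depth=1
After op 3 (type): buf='foo' undo_depth=1 redo_depth=0
After op 4 (delete): buf='(empty)' undo_depth=2 redo_depth=0
After op 5 (type): buf='qux' undo_depth=3 redo_depth=0
After op 6 (delete): buf='qu' undo_depth=4 redo_depth=0
After op 7 (type): buf='quok' undo_depth=5 redo_depth=0
After op 8 (type): buf='quokqux' undo_depth=6 redo_depth=0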